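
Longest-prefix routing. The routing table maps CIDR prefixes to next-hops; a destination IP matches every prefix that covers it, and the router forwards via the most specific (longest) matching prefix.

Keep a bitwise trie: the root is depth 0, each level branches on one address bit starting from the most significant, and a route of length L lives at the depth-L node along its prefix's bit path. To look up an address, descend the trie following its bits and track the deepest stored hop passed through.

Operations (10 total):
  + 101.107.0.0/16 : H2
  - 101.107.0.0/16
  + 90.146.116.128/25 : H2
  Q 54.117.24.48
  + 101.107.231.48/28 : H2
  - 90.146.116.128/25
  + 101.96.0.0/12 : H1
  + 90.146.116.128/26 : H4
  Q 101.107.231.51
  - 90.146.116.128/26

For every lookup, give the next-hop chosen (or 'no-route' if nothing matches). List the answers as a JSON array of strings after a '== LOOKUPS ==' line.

Apply in order:
  add 101.107.0.0/16 -> H2 at depth 16
  - 101.107.0.0/16 clear@16
  add 90.146.116.128/25 -> H2 at depth 25
  Q 54.117.24.48: descend 0 ; hops seen [∅] ; pick no-route
  add 101.107.231.48/28 -> H2 at depth 28
  - 90.146.116.128/25 clear@25
  add 101.96.0.0/12 -> H1 at depth 12
  add 90.146.116.128/26 -> H4 at depth 26
  Q 101.107.231.51: descend 0110010101101011111001110011 ; hops seen [H1,H2] ; pick H2
  - 90.146.116.128/26 clear@26

== LOOKUPS ==
["no-route","H2"]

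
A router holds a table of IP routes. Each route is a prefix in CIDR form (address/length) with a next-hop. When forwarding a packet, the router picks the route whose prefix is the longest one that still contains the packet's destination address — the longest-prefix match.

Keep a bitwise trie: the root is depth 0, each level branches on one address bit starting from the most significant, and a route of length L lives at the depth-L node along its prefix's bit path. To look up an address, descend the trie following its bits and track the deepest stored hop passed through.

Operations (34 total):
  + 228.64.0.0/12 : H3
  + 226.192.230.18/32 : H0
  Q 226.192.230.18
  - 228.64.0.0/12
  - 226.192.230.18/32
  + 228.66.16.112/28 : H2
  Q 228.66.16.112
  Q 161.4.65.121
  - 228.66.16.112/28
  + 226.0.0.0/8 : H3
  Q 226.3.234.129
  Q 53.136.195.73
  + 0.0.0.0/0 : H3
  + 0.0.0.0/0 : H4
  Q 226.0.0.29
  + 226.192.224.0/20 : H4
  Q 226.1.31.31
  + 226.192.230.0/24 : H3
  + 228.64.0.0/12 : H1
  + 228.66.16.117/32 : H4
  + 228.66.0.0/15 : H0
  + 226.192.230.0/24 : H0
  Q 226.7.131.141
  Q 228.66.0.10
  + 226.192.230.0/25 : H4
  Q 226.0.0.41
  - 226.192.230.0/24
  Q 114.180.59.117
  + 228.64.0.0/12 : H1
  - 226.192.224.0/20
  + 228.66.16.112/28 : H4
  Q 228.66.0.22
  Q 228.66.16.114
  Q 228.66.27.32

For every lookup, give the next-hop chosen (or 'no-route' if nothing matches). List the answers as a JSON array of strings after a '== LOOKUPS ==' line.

Apply in order:
  add 228.64.0.0/12 -> H3 at depth 12
  add 226.192.230.18/32 -> H0 at depth 32
  lookup 226.192.230.18: bits 11100010110000001110011000010010 walk d0:-→d1:-→d2:-→d3:-→d4:-→d5:-→d6:-→d7:-→d8:-→d9:-→d10:-→d11:-→d12:-→d13:-→d14:-→d15:-→d16:-→d17:-→d18:-→d19:-→d20:-→d21:-→d22:-→d23:-→d24:-→d25:-→d26:-→d27:-→d28:-→d29:-→d30:-→d31:-→d32:H0 -> H0
  del 228.64.0.0/12 (clear depth 12)
  del 226.192.230.18/32 (clear depth 32)
  add 228.66.16.112/28 -> H2 at depth 28
  lookup 228.66.16.112: bits 1110010001000010000100000111 walk d0:-→d1:-→d2:-→d3:-→d4:-→d5:-→d6:-→d7:-→d8:-→d9:-→d10:-→d11:-→d12:-→d13:-→d14:-→d15:-→d16:-→d17:-→d18:-→d19:-→d20:-→d21:-→d22:-→d23:-→d24:-→d25:-→d26:-→d27:-→d28:H2 -> H2
  lookup 161.4.65.121: bits 1 walk d0:-→d1:- -> no-route
  del 228.66.16.112/28 (clear depth 28)
  add 226.0.0.0/8 -> H3 at depth 8
  lookup 226.3.234.129: bits 11100010 walk d0:-→d1:-→d2:-→d3:-→d4:-→d5:-→d6:-→d7:-→d8:H3 -> H3
  lookup 53.136.195.73: bits ε walk d0:- -> no-route
  add 0.0.0.0/0 -> H3 at depth 0
  add 0.0.0.0/0 -> H4 at depth 0
  lookup 226.0.0.29: bits 11100010 walk d0:H4→d1:-→d2:-→d3:-→d4:-→d5:-→d6:-→d7:-→d8:H3 -> H3
  add 226.192.224.0/20 -> H4 at depth 20
  lookup 226.1.31.31: bits 11100010 walk d0:H4→d1:-→d2:-→d3:-→d4:-→d5:-→d6:-→d7:-→d8:H3 -> H3
  add 226.192.230.0/24 -> H3 at depth 24
  add 228.64.0.0/12 -> H1 at depth 12
  add 228.66.16.117/32 -> H4 at depth 32
  add 228.66.0.0/15 -> H0 at depth 15
  add 226.192.230.0/24 -> H0 at depth 24
  lookup 226.7.131.141: bits 11100010 walk d0:H4→d1:-→d2:-→d3:-→d4:-→d5:-→d6:-→d7:-→d8:H3 -> H3
  lookup 228.66.0.10: bits 1110010001000010000 walk d0:H4→d1:-→d2:-→d3:-→d4:-→d5:-→d6:-→d7:-→d8:-→d9:-→d10:-→d11:-→d12:H1→d13:-→d14:-→d15:H0→d16:-→d17:-→d18:-→d19:- -> H0
  add 226.192.230.0/25 -> H4 at depth 25
  lookup 226.0.0.41: bits 11100010 walk d0:H4→d1:-→d2:-→d3:-→d4:-→d5:-→d6:-→d7:-→d8:H3 -> H3
  del 226.192.230.0/24 (clear depth 24)
  lookup 114.180.59.117: bits ε walk d0:H4 -> H4
  add 228.64.0.0/12 -> H1 at depth 12
  del 226.192.224.0/20 (clear depth 20)
  add 228.66.16.112/28 -> H4 at depth 28
  lookup 228.66.0.22: bits 1110010001000010000 walk d0:H4→d1:-→d2:-→d3:-→d4:-→d5:-→d6:-→d7:-→d8:-→d9:-→d10:-→d11:-→d12:H1→d13:-→d14:-→d15:H0→d16:-→d17:-→d18:-→d19:- -> H0
  lookup 228.66.16.114: bits 11100100010000100001000001110 walk d0:H4→d1:-→d2:-→d3:-→d4:-→d5:-→d6:-→d7:-→d8:-→d9:-→d10:-→d11:-→d12:H1→d13:-→d14:-→d15:H0→d16:-→d17:-→d18:-→d19:-→d20:-→d21:-→d22:-→d23:-→d24:-→d25:-→d26:-→d27:-→d28:H4→d29:- -> H4
  lookup 228.66.27.32: bits 11100100010000100001 walk d0:H4→d1:-→d2:-→d3:-→d4:-→d5:-→d6:-→d7:-→d8:-→d9:-→d10:-→d11:-→d12:H1→d13:-→d14:-→d15:H0→d16:-→d17:-→d18:-→d19:-→d20:- -> H0

== LOOKUPS ==
["H0","H2","no-route","H3","no-route","H3","H3","H3","H0","H3","H4","H0","H4","H0"]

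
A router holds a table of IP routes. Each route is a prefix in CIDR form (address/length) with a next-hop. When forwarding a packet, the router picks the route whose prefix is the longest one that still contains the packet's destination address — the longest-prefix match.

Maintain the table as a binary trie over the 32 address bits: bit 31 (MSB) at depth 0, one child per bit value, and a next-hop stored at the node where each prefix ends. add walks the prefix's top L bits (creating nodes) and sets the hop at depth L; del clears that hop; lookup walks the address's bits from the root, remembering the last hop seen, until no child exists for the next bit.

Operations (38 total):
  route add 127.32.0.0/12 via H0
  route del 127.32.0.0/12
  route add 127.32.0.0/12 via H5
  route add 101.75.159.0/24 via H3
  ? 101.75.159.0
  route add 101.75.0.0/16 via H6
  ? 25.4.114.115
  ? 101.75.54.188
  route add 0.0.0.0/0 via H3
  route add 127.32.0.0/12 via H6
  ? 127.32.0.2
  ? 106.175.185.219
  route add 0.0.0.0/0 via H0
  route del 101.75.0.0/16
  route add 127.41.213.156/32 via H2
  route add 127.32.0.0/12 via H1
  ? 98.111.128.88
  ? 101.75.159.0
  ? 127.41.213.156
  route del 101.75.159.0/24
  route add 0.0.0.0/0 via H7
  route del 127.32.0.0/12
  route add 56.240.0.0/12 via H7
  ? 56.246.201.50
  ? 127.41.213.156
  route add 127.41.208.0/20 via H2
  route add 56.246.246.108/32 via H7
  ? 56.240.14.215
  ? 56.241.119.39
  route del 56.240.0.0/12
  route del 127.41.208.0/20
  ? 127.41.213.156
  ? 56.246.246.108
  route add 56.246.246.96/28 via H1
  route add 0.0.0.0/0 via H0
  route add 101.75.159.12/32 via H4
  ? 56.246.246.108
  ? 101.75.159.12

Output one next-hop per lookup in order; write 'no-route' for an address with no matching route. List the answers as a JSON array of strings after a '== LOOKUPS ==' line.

Trace:
  + 127.32.0.0/12 (H0) depth=12
  del 127.32.0.0/12 (clear depth 12)
  + 127.32.0.0/12 (H5) depth=12
  + 101.75.159.0/24 (H3) depth=24
  Q 101.75.159.0: descend 011001010100101110011111 ; hops seen [H3] ; pick H3
  + 101.75.0.0/16 (H6) depth=16
  Q 25.4.114.115: descend 0 ; hops seen [∅] ; pick no-route
  Q 101.75.54.188: descend 0110010101001011 ; hops seen [H6] ; pick H6
  + 0.0.0.0/0 (H3) depth=0
  + 127.32.0.0/12 (H6) depth=12
  Q 127.32.0.2: descend 011111110010 ; hops seen [H3,H6] ; pick H6
  Q 106.175.185.219: descend 0110 ; hops seen [H3] ; pick H3
  + 0.0.0.0/0 (H0) depth=0
  del 101.75.0.0/16 (clear depth 16)
  + 127.41.213.156/32 (H2) depth=32
  + 127.32.0.0/12 (H1) depth=12
  Q 98.111.128.88: descend 01100 ; hops seen [H0] ; pick H0
  Q 101.75.159.0: descend 011001010100101110011111 ; hops seen [H0,H3] ; pick H3
  Q 127.41.213.156: descend 01111111001010011101010110011100 ; hops seen [H0,H1,H2] ; pick H2
  del 101.75.159.0/24 (clear depth 24)
  + 0.0.0.0/0 (H7) depth=0
  del 127.32.0.0/12 (clear depth 12)
  + 56.240.0.0/12 (H7) depth=12
  Q 56.246.201.50: descend 001110001111 ; hops seen [H7,H7] ; pick H7
  Q 127.41.213.156: descend 01111111001010011101010110011100 ; hops seen [H7,H2] ; pick H2
  + 127.41.208.0/20 (H2) depth=20
  + 56.246.246.108/32 (H7) depth=32
  Q 56.240.14.215: descend 0011100011110 ; hops seen [H7,H7] ; pick H7
  Q 56.241.119.39: descend 0011100011110 ; hops seen [H7,H7] ; pick H7
  del 56.240.0.0/12 (clear depth 12)
  del 127.41.208.0/20 (clear depth 20)
  Q 127.41.213.156: descend 01111111001010011101010110011100 ; hops seen [H7,H2] ; pick H2
  Q 56.246.246.108: descend 00111000111101101111011001101100 ; hops seen [H7,H7] ; pick H7
  + 56.246.246.96/28 (H1) depth=28
  + 0.0.0.0/0 (H0) depth=0
  + 101.75.159.12/32 (H4) depth=32
  Q 56.246.246.108: descend 00111000111101101111011001101100 ; hops seen [H0,H1,H7] ; pick H7
  Q 101.75.159.12: descend 01100101010010111001111100001100 ; hops seen [H0,H4] ; pick H4

== LOOKUPS ==
["H3","no-route","H6","H6","H3","H0","H3","H2","H7","H2","H7","H7","H2","H7","H7","H4"]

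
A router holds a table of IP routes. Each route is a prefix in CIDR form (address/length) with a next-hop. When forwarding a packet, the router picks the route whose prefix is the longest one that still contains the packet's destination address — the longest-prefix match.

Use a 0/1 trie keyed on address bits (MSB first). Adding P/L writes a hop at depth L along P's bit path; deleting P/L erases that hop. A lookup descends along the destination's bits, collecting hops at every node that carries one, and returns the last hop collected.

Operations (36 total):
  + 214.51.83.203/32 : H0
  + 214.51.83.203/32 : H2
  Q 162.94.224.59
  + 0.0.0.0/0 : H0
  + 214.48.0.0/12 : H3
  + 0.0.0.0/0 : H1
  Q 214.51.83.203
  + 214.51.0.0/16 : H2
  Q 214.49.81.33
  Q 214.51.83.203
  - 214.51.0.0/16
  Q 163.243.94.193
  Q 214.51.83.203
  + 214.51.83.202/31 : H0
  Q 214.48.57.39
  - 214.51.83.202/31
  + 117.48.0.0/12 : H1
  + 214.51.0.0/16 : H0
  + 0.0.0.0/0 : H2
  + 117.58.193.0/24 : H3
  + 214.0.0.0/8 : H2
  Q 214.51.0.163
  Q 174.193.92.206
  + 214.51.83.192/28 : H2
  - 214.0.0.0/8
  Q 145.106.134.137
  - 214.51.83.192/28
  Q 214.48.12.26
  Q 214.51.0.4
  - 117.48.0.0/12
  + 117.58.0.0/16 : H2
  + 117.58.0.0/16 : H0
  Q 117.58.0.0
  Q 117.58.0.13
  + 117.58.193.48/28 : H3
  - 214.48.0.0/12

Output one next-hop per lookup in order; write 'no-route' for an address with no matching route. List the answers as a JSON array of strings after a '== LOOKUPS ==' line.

Trace:
  + 214.51.83.203/32 (H0) depth=32
  + 214.51.83.203/32 (H2) depth=32
  ? 162.94.224.59  path d0:-→d1:-  best=no-route
  + 0.0.0.0/0 (H0) depth=0
  + 214.48.0.0/12 (H3) depth=12
  + 0.0.0.0/0 (H1) depth=0
  ? 214.51.83.203  path d0:H1→d1:-→d2:-→d3:-→d4:-→d5:-→d6:-→d7:-→d8:-→d9:-→d10:-→d11:-→d12:H3→d13:-→d14:-→d15:-→d16:-→d17:-→d18:-→d19:-→d20:-→d21:-→d22:-→d23:-→d24:-→d25:-→d26:-→d27:-→d28:-→d29:-→d30:-→d31:-→d32:H2  best=H2
  + 214.51.0.0/16 (H2) depth=16
  ? 214.49.81.33  path d0:H1→d1:-→d2:-→d3:-→d4:-→d5:-→d6:-→d7:-→d8:-→d9:-→d10:-→d11:-→d12:H3→d13:-→d14:-  best=H3
  ? 214.51.83.203  path d0:H1→d1:-→d2:-→d3:-→d4:-→d5:-→d6:-→d7:-→d8:-→d9:-→d10:-→d11:-→d12:H3→d13:-→d14:-→d15:-→d16:H2→d17:-→d18:-→d19:-→d20:-→d21:-→d22:-→d23:-→d24:-→d25:-→d26:-→d27:-→d28:-→d29:-→d30:-→d31:-→d32:H2  best=H2
  - 214.51.0.0/16 clear@16
  ? 163.243.94.193  path d0:H1→d1:-  best=H1
  ? 214.51.83.203  path d0:H1→d1:-→d2:-→d3:-→d4:-→d5:-→d6:-→d7:-→d8:-→d9:-→d10:-→d11:-→d12:H3→d13:-→d14:-→d15:-→d16:-→d17:-→d18:-→d19:-→d20:-→d21:-→d22:-→d23:-→d24:-→d25:-→d26:-→d27:-→d28:-→d29:-→d30:-→d31:-→d32:H2  best=H2
  + 214.51.83.202/31 (H0) depth=31
  ? 214.48.57.39  path d0:H1→d1:-→d2:-→d3:-→d4:-→d5:-→d6:-→d7:-→d8:-→d9:-→d10:-→d11:-→d12:H3→d13:-→d14:-  best=H3
  - 214.51.83.202/31 clear@31
  + 117.48.0.0/12 (H1) depth=12
  + 214.51.0.0/16 (H0) depth=16
  + 0.0.0.0/0 (H2) depth=0
  + 117.58.193.0/24 (H3) depth=24
  + 214.0.0.0/8 (H2) depth=8
  ? 214.51.0.163  path d0:H2→d1:-→d2:-→d3:-→d4:-→d5:-→d6:-→d7:-→d8:H2→d9:-→d10:-→d11:-→d12:H3→d13:-→d14:-→d15:-→d16:H0→d17:-  best=H0
  ? 174.193.92.206  path d0:H2→d1:-  best=H2
  + 214.51.83.192/28 (H2) depth=28
  - 214.0.0.0/8 clear@8
  ? 145.106.134.137  path d0:H2→d1:-  best=H2
  - 214.51.83.192/28 clear@28
  ? 214.48.12.26  path d0:H2→d1:-→d2:-→d3:-→d4:-→d5:-→d6:-→d7:-→d8:-→d9:-→d10:-→d11:-→d12:H3→d13:-→d14:-  best=H3
  ? 214.51.0.4  path d0:H2→d1:-→d2:-→d3:-→d4:-→d5:-→d6:-→d7:-→d8:-→d9:-→d10:-→d11:-→d12:H3→d13:-→d14:-→d15:-→d16:H0→d17:-  best=H0
  - 117.48.0.0/12 clear@12
  + 117.58.0.0/16 (H2) depth=16
  + 117.58.0.0/16 (H0) depth=16
  ? 117.58.0.0  path d0:H2→d1:-→d2:-→d3:-→d4:-→d5:-→d6:-→d7:-→d8:-→d9:-→d10:-→d11:-→d12:-→d13:-→d14:-→d15:-→d16:H0  best=H0
  ? 117.58.0.13  path d0:H2→d1:-→d2:-→d3:-→d4:-→d5:-→d6:-→d7:-→d8:-→d9:-→d10:-→d11:-→d12:-→d13:-→d14:-→d15:-→d16:H0  best=H0
  + 117.58.193.48/28 (H3) depth=28
  - 214.48.0.0/12 clear@12

== LOOKUPS ==
["no-route","H2","H3","H2","H1","H2","H3","H0","H2","H2","H3","H0","H0","H0"]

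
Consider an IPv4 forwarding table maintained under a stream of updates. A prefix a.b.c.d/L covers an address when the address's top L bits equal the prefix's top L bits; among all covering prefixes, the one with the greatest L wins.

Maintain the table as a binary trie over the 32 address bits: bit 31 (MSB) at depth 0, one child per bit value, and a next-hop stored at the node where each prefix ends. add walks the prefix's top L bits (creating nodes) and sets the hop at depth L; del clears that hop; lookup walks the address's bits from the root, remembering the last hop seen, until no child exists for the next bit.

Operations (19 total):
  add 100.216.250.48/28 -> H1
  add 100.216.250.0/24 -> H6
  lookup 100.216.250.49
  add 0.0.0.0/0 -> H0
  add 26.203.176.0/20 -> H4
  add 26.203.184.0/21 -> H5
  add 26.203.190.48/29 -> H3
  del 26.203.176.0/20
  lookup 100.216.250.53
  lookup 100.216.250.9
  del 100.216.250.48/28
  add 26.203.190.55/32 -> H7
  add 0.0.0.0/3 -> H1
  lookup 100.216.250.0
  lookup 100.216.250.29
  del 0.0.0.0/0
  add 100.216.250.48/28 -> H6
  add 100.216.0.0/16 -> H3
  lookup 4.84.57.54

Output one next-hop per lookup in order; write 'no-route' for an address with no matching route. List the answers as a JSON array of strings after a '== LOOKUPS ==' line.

Trace:
  add 100.216.250.48/28 -> H1 at depth 28
  add 100.216.250.0/24 -> H6 at depth 24
  ? 100.216.250.49  path d0:-→d1:-→d2:-→d3:-→d4:-→d5:-→d6:-→d7:-→d8:-→d9:-→d10:-→d11:-→d12:-→d13:-→d14:-→d15:-→d16:-→d17:-→d18:-→d19:-→d20:-→d21:-→d22:-→d23:-→d24:H6→d25:-→d26:-→d27:-→d28:H1  best=H1
  add 0.0.0.0/0 -> H0 at depth 0
  add 26.203.176.0/20 -> H4 at depth 20
  add 26.203.184.0/21 -> H5 at depth 21
  add 26.203.190.48/29 -> H3 at depth 29
  - 26.203.176.0/20 clear@20
  ? 100.216.250.53  path d0:H0→d1:-→d2:-→d3:-→d4:-→d5:-→d6:-→d7:-→d8:-→d9:-→d10:-→d11:-→d12:-→d13:-→d14:-→d15:-→d16:-→d17:-→d18:-→d19:-→d20:-→d21:-→d22:-→d23:-→d24:H6→d25:-→d26:-→d27:-→d28:H1  best=H1
  ? 100.216.250.9  path d0:H0→d1:-→d2:-→d3:-→d4:-→d5:-→d6:-→d7:-→d8:-→d9:-→d10:-→d11:-→d12:-→d13:-→d14:-→d15:-→d16:-→d17:-→d18:-→d19:-→d20:-→d21:-→d22:-→d23:-→d24:H6→d25:-→d26:-  best=H6
  - 100.216.250.48/28 clear@28
  add 26.203.190.55/32 -> H7 at depth 32
  add 0.0.0.0/3 -> H1 at depth 3
  ? 100.216.250.0  path d0:H0→d1:-→d2:-→d3:-→d4:-→d5:-→d6:-→d7:-→d8:-→d9:-→d10:-→d11:-→d12:-→d13:-→d14:-→d15:-→d16:-→d17:-→d18:-→d19:-→d20:-→d21:-→d22:-→d23:-→d24:H6→d25:-→d26:-  best=H6
  ? 100.216.250.29  path d0:H0→d1:-→d2:-→d3:-→d4:-→d5:-→d6:-→d7:-→d8:-→d9:-→d10:-→d11:-→d12:-→d13:-→d14:-→d15:-→d16:-→d17:-→d18:-→d19:-→d20:-→d21:-→d22:-→d23:-→d24:H6→d25:-→d26:-  best=H6
  - 0.0.0.0/0 clear@0
  add 100.216.250.48/28 -> H6 at depth 28
  add 100.216.0.0/16 -> H3 at depth 16
  ? 4.84.57.54  path d0:-→d1:-→d2:-→d3:H1  best=H1

== LOOKUPS ==
["H1","H1","H6","H6","H6","H1"]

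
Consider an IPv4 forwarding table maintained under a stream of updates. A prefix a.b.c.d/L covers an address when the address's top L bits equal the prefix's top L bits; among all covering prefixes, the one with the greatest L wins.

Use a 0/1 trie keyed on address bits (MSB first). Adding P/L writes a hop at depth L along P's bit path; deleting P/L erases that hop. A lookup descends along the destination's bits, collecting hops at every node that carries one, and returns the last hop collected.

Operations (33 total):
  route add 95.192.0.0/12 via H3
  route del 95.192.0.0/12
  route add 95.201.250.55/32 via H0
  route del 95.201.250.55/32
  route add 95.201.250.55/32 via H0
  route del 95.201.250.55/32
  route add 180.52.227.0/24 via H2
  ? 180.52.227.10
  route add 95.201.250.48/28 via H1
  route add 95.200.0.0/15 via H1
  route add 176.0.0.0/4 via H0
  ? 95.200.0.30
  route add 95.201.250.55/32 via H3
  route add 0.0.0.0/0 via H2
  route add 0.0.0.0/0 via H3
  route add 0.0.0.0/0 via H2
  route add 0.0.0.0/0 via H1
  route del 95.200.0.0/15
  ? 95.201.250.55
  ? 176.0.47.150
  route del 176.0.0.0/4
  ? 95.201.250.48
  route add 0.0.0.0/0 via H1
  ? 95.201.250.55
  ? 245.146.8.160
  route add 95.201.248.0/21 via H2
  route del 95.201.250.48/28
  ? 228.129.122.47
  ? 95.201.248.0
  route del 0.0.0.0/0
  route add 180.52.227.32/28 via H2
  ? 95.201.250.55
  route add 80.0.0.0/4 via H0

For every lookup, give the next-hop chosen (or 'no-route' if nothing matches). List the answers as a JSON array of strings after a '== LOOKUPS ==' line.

Apply in order:
  + 95.192.0.0/12 (H3) depth=12
  del 95.192.0.0/12 (clear depth 12)
  + 95.201.250.55/32 (H0) depth=32
  del 95.201.250.55/32 (clear depth 32)
  + 95.201.250.55/32 (H0) depth=32
  del 95.201.250.55/32 (clear depth 32)
  + 180.52.227.0/24 (H2) depth=24
  ? 180.52.227.10  path d0:-→d1:-→d2:-→d3:-→d4:-→d5:-→d6:-→d7:-→d8:-→d9:-→d10:-→d11:-→d12:-→d13:-→d14:-→d15:-→d16:-→d17:-→d18:-→d19:-→d20:-→d21:-→d22:-→d23:-→d24:H2  best=H2
  + 95.201.250.48/28 (H1) depth=28
  + 95.200.0.0/15 (H1) depth=15
  + 176.0.0.0/4 (H0) depth=4
  ? 95.200.0.30  path d0:-→d1:-→d2:-→d3:-→d4:-→d5:-→d6:-→d7:-→d8:-→d9:-→d10:-→d11:-→d12:-→d13:-→d14:-→d15:H1  best=H1
  + 95.201.250.55/32 (H3) depth=32
  + 0.0.0.0/0 (H2) depth=0
  + 0.0.0.0/0 (H3) depth=0
  + 0.0.0.0/0 (H2) depth=0
  + 0.0.0.0/0 (H1) depth=0
  del 95.200.0.0/15 (clear depth 15)
  ? 95.201.250.55  path d0:H1→d1:-→d2:-→d3:-→d4:-→d5:-→d6:-→d7:-→d8:-→d9:-→d10:-→d11:-→d12:-→d13:-→d14:-→d15:-→d16:-→d17:-→d18:-→d19:-→d20:-→d21:-→d22:-→d23:-→d24:-→d25:-→d26:-→d27:-→d28:H1→d29:-→d30:-→d31:-→d32:H3  best=H3
  ? 176.0.47.150  path d0:H1→d1:-→d2:-→d3:-→d4:H0→d5:-  best=H0
  del 176.0.0.0/4 (clear depth 4)
  ? 95.201.250.48  path d0:H1→d1:-→d2:-→d3:-→d4:-→d5:-→d6:-→d7:-→d8:-→d9:-→d10:-→d11:-→d12:-→d13:-→d14:-→d15:-→d16:-→d17:-→d18:-→d19:-→d20:-→d21:-→d22:-→d23:-→d24:-→d25:-→d26:-→d27:-→d28:H1→d29:-  best=H1
  + 0.0.0.0/0 (H1) depth=0
  ? 95.201.250.55  path d0:H1→d1:-→d2:-→d3:-→d4:-→d5:-→d6:-→d7:-→d8:-→d9:-→d10:-→d11:-→d12:-→d13:-→d14:-→d15:-→d16:-→d17:-→d18:-→d19:-→d20:-→d21:-→d22:-→d23:-→d24:-→d25:-→d26:-→d27:-→d28:H1→d29:-→d30:-→d31:-→d32:H3  best=H3
  ? 245.146.8.160  path d0:H1→d1:-  best=H1
  + 95.201.248.0/21 (H2) depth=21
  del 95.201.250.48/28 (clear depth 28)
  ? 228.129.122.47  path d0:H1→d1:-  best=H1
  ? 95.201.248.0  path d0:H1→d1:-→d2:-→d3:-→d4:-→d5:-→d6:-→d7:-→d8:-→d9:-→d10:-→d11:-→d12:-→d13:-→d14:-→d15:-→d16:-→d17:-→d18:-→d19:-→d20:-→d21:H2→d22:-  best=H2
  del 0.0.0.0/0 (clear depth 0)
  + 180.52.227.32/28 (H2) depth=28
  ? 95.201.250.55  path d0:-→d1:-→d2:-→d3:-→d4:-→d5:-→d6:-→d7:-→d8:-→d9:-→d10:-→d11:-→d12:-→d13:-→d14:-→d15:-→d16:-→d17:-→d18:-→d19:-→d20:-→d21:H2→d22:-→d23:-→d24:-→d25:-→d26:-→d27:-→d28:-→d29:-→d30:-→d31:-→d32:H3  best=H3
  + 80.0.0.0/4 (H0) depth=4

== LOOKUPS ==
["H2","H1","H3","H0","H1","H3","H1","H1","H2","H3"]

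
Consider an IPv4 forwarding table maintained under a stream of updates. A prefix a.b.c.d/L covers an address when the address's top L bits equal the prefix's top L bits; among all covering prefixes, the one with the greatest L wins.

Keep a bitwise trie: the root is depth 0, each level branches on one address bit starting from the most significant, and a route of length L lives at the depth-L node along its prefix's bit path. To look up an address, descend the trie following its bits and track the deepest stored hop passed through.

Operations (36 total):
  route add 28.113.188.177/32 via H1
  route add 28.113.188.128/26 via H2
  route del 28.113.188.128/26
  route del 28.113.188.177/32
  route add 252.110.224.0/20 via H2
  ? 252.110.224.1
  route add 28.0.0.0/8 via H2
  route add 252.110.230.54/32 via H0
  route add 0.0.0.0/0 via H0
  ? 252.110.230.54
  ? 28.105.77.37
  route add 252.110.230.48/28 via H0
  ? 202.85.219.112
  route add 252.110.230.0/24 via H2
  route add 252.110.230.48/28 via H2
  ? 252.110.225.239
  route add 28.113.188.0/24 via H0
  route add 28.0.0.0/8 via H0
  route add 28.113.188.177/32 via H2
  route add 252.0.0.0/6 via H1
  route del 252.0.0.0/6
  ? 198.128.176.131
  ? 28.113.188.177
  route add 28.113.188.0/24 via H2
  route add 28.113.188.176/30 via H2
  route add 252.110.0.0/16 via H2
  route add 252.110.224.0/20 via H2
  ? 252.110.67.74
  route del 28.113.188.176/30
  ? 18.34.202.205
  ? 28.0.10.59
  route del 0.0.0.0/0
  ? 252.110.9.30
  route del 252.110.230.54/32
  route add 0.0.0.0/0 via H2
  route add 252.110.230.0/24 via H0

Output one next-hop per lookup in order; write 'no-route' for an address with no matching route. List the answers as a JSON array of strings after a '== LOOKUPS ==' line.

Apply in order:
  + 28.113.188.177/32 (H1) depth=32
  + 28.113.188.128/26 (H2) depth=26
  del 28.113.188.128/26 (clear depth 26)
  del 28.113.188.177/32 (clear depth 32)
  + 252.110.224.0/20 (H2) depth=20
  ? 252.110.224.1  path d0:-→d1:-→d2:-→d3:-→d4:-→d5:-→d6:-→d7:-→d8:-→d9:-→d10:-→d11:-→d12:-→d13:-→d14:-→d15:-→d16:-→d17:-→d18:-→d19:-→d20:H2  best=H2
  + 28.0.0.0/8 (H2) depth=8
  + 252.110.230.54/32 (H0) depth=32
  + 0.0.0.0/0 (H0) depth=0
  ? 252.110.230.54  path d0:H0→d1:-→d2:-→d3:-→d4:-→d5:-→d6:-→d7:-→d8:-→d9:-→d10:-→d11:-→d12:-→d13:-→d14:-→d15:-→d16:-→d17:-→d18:-→d19:-→d20:H2→d21:-→d22:-→d23:-→d24:-→d25:-→d26:-→d27:-→d28:-→d29:-→d30:-→d31:-→d32:H0  best=H0
  ? 28.105.77.37  path d0:H0→d1:-→d2:-→d3:-→d4:-→d5:-→d6:-→d7:-→d8:H2→d9:-→d10:-→d11:-  best=H2
  + 252.110.230.48/28 (H0) depth=28
  ? 202.85.219.112  path d0:H0→d1:-→d2:-  best=H0
  + 252.110.230.0/24 (H2) depth=24
  + 252.110.230.48/28 (H2) depth=28
  ? 252.110.225.239  path d0:H0→d1:-→d2:-→d3:-→d4:-→d5:-→d6:-→d7:-→d8:-→d9:-→d10:-→d11:-→d12:-→d13:-→d14:-→d15:-→d16:-→d17:-→d18:-→d19:-→d20:H2→d21:-  best=H2
  + 28.113.188.0/24 (H0) depth=24
  + 28.0.0.0/8 (H0) depth=8
  + 28.113.188.177/32 (H2) depth=32
  + 252.0.0.0/6 (H1) depth=6
  del 252.0.0.0/6 (clear depth 6)
  ? 198.128.176.131  path d0:H0→d1:-→d2:-  best=H0
  ? 28.113.188.177  path d0:H0→d1:-→d2:-→d3:-→d4:-→d5:-→d6:-→d7:-→d8:H0→d9:-→d10:-→d11:-→d12:-→d13:-→d14:-→d15:-→d16:-→d17:-→d18:-→d19:-→d20:-→d21:-→d22:-→d23:-→d24:H0→d25:-→d26:-→d27:-→d28:-→d29:-→d30:-→d31:-→d32:H2  best=H2
  + 28.113.188.0/24 (H2) depth=24
  + 28.113.188.176/30 (H2) depth=30
  + 252.110.0.0/16 (H2) depth=16
  + 252.110.224.0/20 (H2) depth=20
  ? 252.110.67.74  path d0:H0→d1:-→d2:-→d3:-→d4:-→d5:-→d6:-→d7:-→d8:-→d9:-→d10:-→d11:-→d12:-→d13:-→d14:-→d15:-→d16:H2  best=H2
  del 28.113.188.176/30 (clear depth 30)
  ? 18.34.202.205  path d0:H0→d1:-→d2:-→d3:-→d4:-  best=H0
  ? 28.0.10.59  path d0:H0→d1:-→d2:-→d3:-→d4:-→d5:-→d6:-→d7:-→d8:H0→d9:-  best=H0
  del 0.0.0.0/0 (clear depth 0)
  ? 252.110.9.30  path d0:-→d1:-→d2:-→d3:-→d4:-→d5:-→d6:-→d7:-→d8:-→d9:-→d10:-→d11:-→d12:-→d13:-→d14:-→d15:-→d16:H2  best=H2
  del 252.110.230.54/32 (clear depth 32)
  + 0.0.0.0/0 (H2) depth=0
  + 252.110.230.0/24 (H0) depth=24

== LOOKUPS ==
["H2","H0","H2","H0","H2","H0","H2","H2","H0","H0","H2"]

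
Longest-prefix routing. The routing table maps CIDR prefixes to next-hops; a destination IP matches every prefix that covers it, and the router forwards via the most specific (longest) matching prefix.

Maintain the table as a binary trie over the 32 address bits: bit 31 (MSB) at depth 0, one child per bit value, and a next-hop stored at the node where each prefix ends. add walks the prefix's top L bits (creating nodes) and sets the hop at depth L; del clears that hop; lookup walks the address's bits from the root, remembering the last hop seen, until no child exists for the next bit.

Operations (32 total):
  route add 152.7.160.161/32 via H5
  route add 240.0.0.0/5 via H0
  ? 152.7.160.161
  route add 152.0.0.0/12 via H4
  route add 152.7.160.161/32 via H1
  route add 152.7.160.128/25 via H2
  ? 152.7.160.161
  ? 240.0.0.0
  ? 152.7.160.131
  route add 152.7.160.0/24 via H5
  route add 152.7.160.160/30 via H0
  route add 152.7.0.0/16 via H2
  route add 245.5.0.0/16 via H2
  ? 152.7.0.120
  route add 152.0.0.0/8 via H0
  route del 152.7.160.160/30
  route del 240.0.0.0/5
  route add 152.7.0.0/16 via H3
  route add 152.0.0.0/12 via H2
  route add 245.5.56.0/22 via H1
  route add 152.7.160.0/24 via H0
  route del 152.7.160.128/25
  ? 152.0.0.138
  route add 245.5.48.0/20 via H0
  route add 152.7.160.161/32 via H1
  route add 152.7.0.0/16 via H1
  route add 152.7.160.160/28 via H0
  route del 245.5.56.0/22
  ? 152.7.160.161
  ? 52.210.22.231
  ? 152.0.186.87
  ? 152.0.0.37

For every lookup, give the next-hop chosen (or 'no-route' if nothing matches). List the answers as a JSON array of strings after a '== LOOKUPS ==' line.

Process each operation:
  add 152.7.160.161/32 -> H5 at depth 32
  add 240.0.0.0/5 -> H0 at depth 5
  Q 152.7.160.161: descend 10011000000001111010000010100001 ; hops seen [H5] ; pick H5
  add 152.0.0.0/12 -> H4 at depth 12
  add 152.7.160.161/32 -> H1 at depth 32
  add 152.7.160.128/25 -> H2 at depth 25
  Q 152.7.160.161: descend 10011000000001111010000010100001 ; hops seen [H4,H2,H1] ; pick H1
  Q 240.0.0.0: descend 11110 ; hops seen [H0] ; pick H0
  Q 152.7.160.131: descend 10011000000001111010000010 ; hops seen [H4,H2] ; pick H2
  add 152.7.160.0/24 -> H5 at depth 24
  add 152.7.160.160/30 -> H0 at depth 30
  add 152.7.0.0/16 -> H2 at depth 16
  add 245.5.0.0/16 -> H2 at depth 16
  Q 152.7.0.120: descend 1001100000000111 ; hops seen [H4,H2] ; pick H2
  add 152.0.0.0/8 -> H0 at depth 8
  del 152.7.160.160/30 (clear depth 30)
  del 240.0.0.0/5 (clear depth 5)
  add 152.7.0.0/16 -> H3 at depth 16
  add 152.0.0.0/12 -> H2 at depth 12
  add 245.5.56.0/22 -> H1 at depth 22
  add 152.7.160.0/24 -> H0 at depth 24
  del 152.7.160.128/25 (clear depth 25)
  Q 152.0.0.138: descend 1001100000000 ; hops seen [H0,H2] ; pick H2
  add 245.5.48.0/20 -> H0 at depth 20
  add 152.7.160.161/32 -> H1 at depth 32
  add 152.7.0.0/16 -> H1 at depth 16
  add 152.7.160.160/28 -> H0 at depth 28
  del 245.5.56.0/22 (clear depth 22)
  Q 152.7.160.161: descend 10011000000001111010000010100001 ; hops seen [H0,H2,H1,H0,H0,H1] ; pick H1
  Q 52.210.22.231: descend ε ; hops seen [∅] ; pick no-route
  Q 152.0.186.87: descend 1001100000000 ; hops seen [H0,H2] ; pick H2
  Q 152.0.0.37: descend 1001100000000 ; hops seen [H0,H2] ; pick H2

== LOOKUPS ==
["H5","H1","H0","H2","H2","H2","H1","no-route","H2","H2"]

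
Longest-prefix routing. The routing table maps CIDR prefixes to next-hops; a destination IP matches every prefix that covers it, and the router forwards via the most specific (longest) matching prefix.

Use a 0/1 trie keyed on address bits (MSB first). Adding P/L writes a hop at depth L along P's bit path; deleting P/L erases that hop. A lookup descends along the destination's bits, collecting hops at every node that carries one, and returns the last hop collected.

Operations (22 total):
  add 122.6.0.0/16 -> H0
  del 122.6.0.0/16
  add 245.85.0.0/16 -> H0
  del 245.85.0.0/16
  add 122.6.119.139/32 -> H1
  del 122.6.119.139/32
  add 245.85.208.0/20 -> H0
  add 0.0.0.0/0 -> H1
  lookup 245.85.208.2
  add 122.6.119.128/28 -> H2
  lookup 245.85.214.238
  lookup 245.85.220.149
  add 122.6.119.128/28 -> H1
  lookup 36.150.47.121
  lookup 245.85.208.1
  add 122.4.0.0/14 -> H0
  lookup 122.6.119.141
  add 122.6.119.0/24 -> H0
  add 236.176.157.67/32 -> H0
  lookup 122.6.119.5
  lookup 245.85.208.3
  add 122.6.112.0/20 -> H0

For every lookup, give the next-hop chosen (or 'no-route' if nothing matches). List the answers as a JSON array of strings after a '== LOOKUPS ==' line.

Trace:
  + 122.6.0.0/16 (H0) depth=16
  del 122.6.0.0/16 (clear depth 16)
  + 245.85.0.0/16 (H0) depth=16
  del 245.85.0.0/16 (clear depth 16)
  + 122.6.119.139/32 (H1) depth=32
  del 122.6.119.139/32 (clear depth 32)
  + 245.85.208.0/20 (H0) depth=20
  + 0.0.0.0/0 (H1) depth=0
  lookup 245.85.208.2: bits 11110101010101011101 walk d0:H1→d1:-→d2:-→d3:-→d4:-→d5:-→d6:-→d7:-→d8:-→d9:-→d10:-→d11:-→d12:-→d13:-→d14:-→d15:-→d16:-→d17:-→d18:-→d19:-→d20:H0 -> H0
  + 122.6.119.128/28 (H2) depth=28
  lookup 245.85.214.238: bits 11110101010101011101 walk d0:H1→d1:-→d2:-→d3:-→d4:-→d5:-→d6:-→d7:-→d8:-→d9:-→d10:-→d11:-→d12:-→d13:-→d14:-→d15:-→d16:-→d17:-→d18:-→d19:-→d20:H0 -> H0
  lookup 245.85.220.149: bits 11110101010101011101 walk d0:H1→d1:-→d2:-→d3:-→d4:-→d5:-→d6:-→d7:-→d8:-→d9:-→d10:-→d11:-→d12:-→d13:-→d14:-→d15:-→d16:-→d17:-→d18:-→d19:-→d20:H0 -> H0
  + 122.6.119.128/28 (H1) depth=28
  lookup 36.150.47.121: bits 0 walk d0:H1→d1:- -> H1
  lookup 245.85.208.1: bits 11110101010101011101 walk d0:H1→d1:-→d2:-→d3:-→d4:-→d5:-→d6:-→d7:-→d8:-→d9:-→d10:-→d11:-→d12:-→d13:-→d14:-→d15:-→d16:-→d17:-→d18:-→d19:-→d20:H0 -> H0
  + 122.4.0.0/14 (H0) depth=14
  lookup 122.6.119.141: bits 01111010000001100111011110001 walk d0:H1→d1:-→d2:-→d3:-→d4:-→d5:-→d6:-→d7:-→d8:-→d9:-→d10:-→d11:-→d12:-→d13:-→d14:H0→d15:-→d16:-→d17:-→d18:-→d19:-→d20:-→d21:-→d22:-→d23:-→d24:-→d25:-→d26:-→d27:-→d28:H1→d29:- -> H1
  + 122.6.119.0/24 (H0) depth=24
  + 236.176.157.67/32 (H0) depth=32
  lookup 122.6.119.5: bits 011110100000011001110111 walk d0:H1→d1:-→d2:-→d3:-→d4:-→d5:-→d6:-→d7:-→d8:-→d9:-→d10:-→d11:-→d12:-→d13:-→d14:H0→d15:-→d16:-→d17:-→d18:-→d19:-→d20:-→d21:-→d22:-→d23:-→d24:H0 -> H0
  lookup 245.85.208.3: bits 11110101010101011101 walk d0:H1→d1:-→d2:-→d3:-→d4:-→d5:-→d6:-→d7:-→d8:-→d9:-→d10:-→d11:-→d12:-→d13:-→d14:-→d15:-→d16:-→d17:-→d18:-→d19:-→d20:H0 -> H0
  + 122.6.112.0/20 (H0) depth=20

== LOOKUPS ==
["H0","H0","H0","H1","H0","H1","H0","H0"]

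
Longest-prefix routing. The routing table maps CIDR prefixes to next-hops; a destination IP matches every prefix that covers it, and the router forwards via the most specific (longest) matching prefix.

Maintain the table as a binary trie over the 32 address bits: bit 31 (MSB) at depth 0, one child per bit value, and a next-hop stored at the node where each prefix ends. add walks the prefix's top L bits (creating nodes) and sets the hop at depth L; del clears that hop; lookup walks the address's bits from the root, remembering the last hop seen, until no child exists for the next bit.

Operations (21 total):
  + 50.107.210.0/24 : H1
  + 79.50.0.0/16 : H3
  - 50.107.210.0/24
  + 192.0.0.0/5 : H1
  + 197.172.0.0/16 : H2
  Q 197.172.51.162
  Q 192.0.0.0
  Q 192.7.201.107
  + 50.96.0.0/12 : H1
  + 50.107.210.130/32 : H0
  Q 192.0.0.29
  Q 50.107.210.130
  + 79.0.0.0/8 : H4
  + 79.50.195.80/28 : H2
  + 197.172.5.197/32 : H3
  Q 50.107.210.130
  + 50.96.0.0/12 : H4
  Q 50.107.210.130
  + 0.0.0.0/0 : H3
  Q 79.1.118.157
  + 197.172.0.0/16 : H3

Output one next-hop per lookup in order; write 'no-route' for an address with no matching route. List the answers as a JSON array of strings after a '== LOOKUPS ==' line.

Process each operation:
  add 50.107.210.0/24 -> H1 at depth 24
  add 79.50.0.0/16 -> H3 at depth 16
  del 50.107.210.0/24 (clear depth 24)
  add 192.0.0.0/5 -> H1 at depth 5
  add 197.172.0.0/16 -> H2 at depth 16
  Q 197.172.51.162: descend 1100010110101100 ; hops seen [H1,H2] ; pick H2
  Q 192.0.0.0: descend 11000 ; hops seen [H1] ; pick H1
  Q 192.7.201.107: descend 11000 ; hops seen [H1] ; pick H1
  add 50.96.0.0/12 -> H1 at depth 12
  add 50.107.210.130/32 -> H0 at depth 32
  Q 192.0.0.29: descend 11000 ; hops seen [H1] ; pick H1
  Q 50.107.210.130: descend 00110010011010111101001010000010 ; hops seen [H1,H0] ; pick H0
  add 79.0.0.0/8 -> H4 at depth 8
  add 79.50.195.80/28 -> H2 at depth 28
  add 197.172.5.197/32 -> H3 at depth 32
  Q 50.107.210.130: descend 00110010011010111101001010000010 ; hops seen [H1,H0] ; pick H0
  add 50.96.0.0/12 -> H4 at depth 12
  Q 50.107.210.130: descend 00110010011010111101001010000010 ; hops seen [H4,H0] ; pick H0
  add 0.0.0.0/0 -> H3 at depth 0
  Q 79.1.118.157: descend 0100111100 ; hops seen [H3,H4] ; pick H4
  add 197.172.0.0/16 -> H3 at depth 16

== LOOKUPS ==
["H2","H1","H1","H1","H0","H0","H0","H4"]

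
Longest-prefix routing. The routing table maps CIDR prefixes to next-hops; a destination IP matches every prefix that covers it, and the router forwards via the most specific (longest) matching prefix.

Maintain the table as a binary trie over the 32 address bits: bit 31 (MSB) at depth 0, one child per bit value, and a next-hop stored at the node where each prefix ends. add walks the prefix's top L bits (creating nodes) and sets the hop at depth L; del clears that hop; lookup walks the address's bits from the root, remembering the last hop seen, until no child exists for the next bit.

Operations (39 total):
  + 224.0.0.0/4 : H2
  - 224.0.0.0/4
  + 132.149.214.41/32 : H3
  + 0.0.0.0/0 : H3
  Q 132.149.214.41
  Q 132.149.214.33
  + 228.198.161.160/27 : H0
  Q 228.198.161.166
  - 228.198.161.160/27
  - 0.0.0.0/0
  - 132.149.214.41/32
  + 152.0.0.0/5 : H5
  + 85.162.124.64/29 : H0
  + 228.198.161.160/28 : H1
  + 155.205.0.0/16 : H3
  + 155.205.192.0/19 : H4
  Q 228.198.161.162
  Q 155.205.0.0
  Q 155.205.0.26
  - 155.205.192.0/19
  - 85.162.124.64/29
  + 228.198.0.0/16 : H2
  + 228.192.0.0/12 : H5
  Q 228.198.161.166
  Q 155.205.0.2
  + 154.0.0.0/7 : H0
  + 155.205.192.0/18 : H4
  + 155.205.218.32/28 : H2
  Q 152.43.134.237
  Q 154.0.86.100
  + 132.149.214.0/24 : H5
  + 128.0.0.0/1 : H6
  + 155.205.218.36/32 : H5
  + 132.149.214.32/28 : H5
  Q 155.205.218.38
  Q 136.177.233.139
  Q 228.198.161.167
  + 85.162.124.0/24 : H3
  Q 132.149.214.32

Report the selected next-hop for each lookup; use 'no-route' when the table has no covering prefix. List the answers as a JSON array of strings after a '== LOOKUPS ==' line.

Trace:
  + 224.0.0.0/4 (H2) depth=4
  - 224.0.0.0/4 clear@4
  + 132.149.214.41/32 (H3) depth=32
  + 0.0.0.0/0 (H3) depth=0
  Q 132.149.214.41: descend 10000100100101011101011000101001 ; hops seen [H3,H3] ; pick H3
  Q 132.149.214.33: descend 1000010010010101110101100010 ; hops seen [H3] ; pick H3
  + 228.198.161.160/27 (H0) depth=27
  Q 228.198.161.166: descend 111001001100011010100001101 ; hops seen [H3,H0] ; pick H0
  - 228.198.161.160/27 clear@27
  - 0.0.0.0/0 clear@0
  - 132.149.214.41/32 clear@32
  + 152.0.0.0/5 (H5) depth=5
  + 85.162.124.64/29 (H0) depth=29
  + 228.198.161.160/28 (H1) depth=28
  + 155.205.0.0/16 (H3) depth=16
  + 155.205.192.0/19 (H4) depth=19
  Q 228.198.161.162: descend 1110010011000110101000011010 ; hops seen [H1] ; pick H1
  Q 155.205.0.0: descend 1001101111001101 ; hops seen [H5,H3] ; pick H3
  Q 155.205.0.26: descend 1001101111001101 ; hops seen [H5,H3] ; pick H3
  - 155.205.192.0/19 clear@19
  - 85.162.124.64/29 clear@29
  + 228.198.0.0/16 (H2) depth=16
  + 228.192.0.0/12 (H5) depth=12
  Q 228.198.161.166: descend 1110010011000110101000011010 ; hops seen [H5,H2,H1] ; pick H1
  Q 155.205.0.2: descend 1001101111001101 ; hops seen [H5,H3] ; pick H3
  + 154.0.0.0/7 (H0) depth=7
  + 155.205.192.0/18 (H4) depth=18
  + 155.205.218.32/28 (H2) depth=28
  Q 152.43.134.237: descend 100110 ; hops seen [H5] ; pick H5
  Q 154.0.86.100: descend 1001101 ; hops seen [H5,H0] ; pick H0
  + 132.149.214.0/24 (H5) depth=24
  + 128.0.0.0/1 (H6) depth=1
  + 155.205.218.36/32 (H5) depth=32
  + 132.149.214.32/28 (H5) depth=28
  Q 155.205.218.38: descend 100110111100110111011010001001 ; hops seen [H6,H5,H0,H3,H4,H2] ; pick H2
  Q 136.177.233.139: descend 1000 ; hops seen [H6] ; pick H6
  Q 228.198.161.167: descend 1110010011000110101000011010 ; hops seen [H6,H5,H2,H1] ; pick H1
  + 85.162.124.0/24 (H3) depth=24
  Q 132.149.214.32: descend 1000010010010101110101100010 ; hops seen [H6,H5,H5] ; pick H5

== LOOKUPS ==
["H3","H3","H0","H1","H3","H3","H1","H3","H5","H0","H2","H6","H1","H5"]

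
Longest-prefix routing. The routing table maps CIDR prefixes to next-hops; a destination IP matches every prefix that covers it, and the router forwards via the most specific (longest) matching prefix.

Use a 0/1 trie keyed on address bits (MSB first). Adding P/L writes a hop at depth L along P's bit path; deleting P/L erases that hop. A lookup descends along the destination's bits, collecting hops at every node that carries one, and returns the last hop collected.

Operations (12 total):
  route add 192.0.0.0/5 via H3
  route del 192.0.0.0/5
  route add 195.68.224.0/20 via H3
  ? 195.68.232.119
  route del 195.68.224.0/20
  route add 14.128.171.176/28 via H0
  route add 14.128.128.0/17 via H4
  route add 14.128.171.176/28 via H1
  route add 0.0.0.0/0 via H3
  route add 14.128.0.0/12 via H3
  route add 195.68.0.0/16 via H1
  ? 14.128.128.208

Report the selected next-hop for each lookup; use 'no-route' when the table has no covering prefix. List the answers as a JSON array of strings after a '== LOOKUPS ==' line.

Apply in order:
  add 192.0.0.0/5 -> H3 at depth 5
  del 192.0.0.0/5 (clear depth 5)
  add 195.68.224.0/20 -> H3 at depth 20
  ? 195.68.232.119  path d0:-→d1:-→d2:-→d3:-→d4:-→d5:-→d6:-→d7:-→d8:-→d9:-→d10:-→d11:-→d12:-→d13:-→d14:-→d15:-→d16:-→d17:-→d18:-→d19:-→d20:H3  best=H3
  del 195.68.224.0/20 (clear depth 20)
  add 14.128.171.176/28 -> H0 at depth 28
  add 14.128.128.0/17 -> H4 at depth 17
  add 14.128.171.176/28 -> H1 at depth 28
  add 0.0.0.0/0 -> H3 at depth 0
  add 14.128.0.0/12 -> H3 at depth 12
  add 195.68.0.0/16 -> H1 at depth 16
  ? 14.128.128.208  path d0:H3→d1:-→d2:-→d3:-→d4:-→d5:-→d6:-→d7:-→d8:-→d9:-→d10:-→d11:-→d12:H3→d13:-→d14:-→d15:-→d16:-→d17:H4→d18:-  best=H4

== LOOKUPS ==
["H3","H4"]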